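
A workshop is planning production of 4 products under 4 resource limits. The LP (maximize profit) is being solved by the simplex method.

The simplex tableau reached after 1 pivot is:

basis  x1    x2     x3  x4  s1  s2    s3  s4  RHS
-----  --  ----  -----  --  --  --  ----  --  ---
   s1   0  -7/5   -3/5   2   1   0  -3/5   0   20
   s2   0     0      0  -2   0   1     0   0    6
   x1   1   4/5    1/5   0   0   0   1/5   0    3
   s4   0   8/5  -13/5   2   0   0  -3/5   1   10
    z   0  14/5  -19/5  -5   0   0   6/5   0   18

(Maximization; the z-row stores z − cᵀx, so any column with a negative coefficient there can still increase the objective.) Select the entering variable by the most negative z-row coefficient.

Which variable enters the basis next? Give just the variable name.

Objective-row coefficients: x1: 0, x2: 14/5, x3: -19/5, x4: -5, s1: 0, s2: 0, s3: 6/5, s4: 0.
The most negative is -5 in column x4, so x4 enters.

x4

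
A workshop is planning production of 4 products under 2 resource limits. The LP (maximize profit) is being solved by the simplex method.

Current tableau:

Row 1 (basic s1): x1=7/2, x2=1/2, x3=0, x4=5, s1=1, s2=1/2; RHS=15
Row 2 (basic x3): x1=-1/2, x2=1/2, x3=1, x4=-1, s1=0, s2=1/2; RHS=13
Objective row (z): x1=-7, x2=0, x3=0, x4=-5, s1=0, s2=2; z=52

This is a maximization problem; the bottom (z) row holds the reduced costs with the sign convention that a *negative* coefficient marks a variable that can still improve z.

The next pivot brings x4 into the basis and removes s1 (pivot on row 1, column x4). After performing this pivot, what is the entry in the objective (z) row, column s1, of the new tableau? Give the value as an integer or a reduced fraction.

1

Pivot element is row 1, column x4: 5.
Normalize row 1: new (row 1, s1) = 1/5 = 1/5.
z-row ← z-row − (-5)·(new row 1): 0 − (-5)·(1/5) = 1.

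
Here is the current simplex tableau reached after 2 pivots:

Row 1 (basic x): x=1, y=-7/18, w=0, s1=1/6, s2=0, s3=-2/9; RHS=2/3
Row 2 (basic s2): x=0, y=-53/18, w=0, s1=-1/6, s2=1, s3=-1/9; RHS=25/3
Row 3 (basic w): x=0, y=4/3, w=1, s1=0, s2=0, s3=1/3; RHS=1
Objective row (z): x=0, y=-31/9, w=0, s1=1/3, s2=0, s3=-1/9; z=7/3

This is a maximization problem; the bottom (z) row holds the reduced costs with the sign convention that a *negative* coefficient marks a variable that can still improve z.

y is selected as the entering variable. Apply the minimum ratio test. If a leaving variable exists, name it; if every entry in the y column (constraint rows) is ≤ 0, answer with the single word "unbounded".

Ratios: row 1 (x): entry -7/18 ≤ 0, skip; row 2 (s2): entry -53/18 ≤ 0, skip; row 3 (w): 1/(4/3) = 3/4.
Minimum ratio is in the w row, so w leaves.

w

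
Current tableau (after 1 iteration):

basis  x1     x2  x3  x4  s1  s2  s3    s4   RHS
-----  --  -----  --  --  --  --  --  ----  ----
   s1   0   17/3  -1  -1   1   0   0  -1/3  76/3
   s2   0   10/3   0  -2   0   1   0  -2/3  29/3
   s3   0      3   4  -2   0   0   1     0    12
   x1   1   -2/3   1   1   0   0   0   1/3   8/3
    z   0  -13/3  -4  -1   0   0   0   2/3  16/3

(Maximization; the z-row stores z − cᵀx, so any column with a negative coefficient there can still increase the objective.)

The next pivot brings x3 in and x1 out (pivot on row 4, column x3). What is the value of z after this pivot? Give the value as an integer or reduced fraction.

16

Minimum ratio for x3: (8/3)/1 = 8/3.
z changes by −(z-row coeff of x3)·ratio = −(-4)·(8/3) = 32/3.
New z = 16/3 + (32/3) = 16.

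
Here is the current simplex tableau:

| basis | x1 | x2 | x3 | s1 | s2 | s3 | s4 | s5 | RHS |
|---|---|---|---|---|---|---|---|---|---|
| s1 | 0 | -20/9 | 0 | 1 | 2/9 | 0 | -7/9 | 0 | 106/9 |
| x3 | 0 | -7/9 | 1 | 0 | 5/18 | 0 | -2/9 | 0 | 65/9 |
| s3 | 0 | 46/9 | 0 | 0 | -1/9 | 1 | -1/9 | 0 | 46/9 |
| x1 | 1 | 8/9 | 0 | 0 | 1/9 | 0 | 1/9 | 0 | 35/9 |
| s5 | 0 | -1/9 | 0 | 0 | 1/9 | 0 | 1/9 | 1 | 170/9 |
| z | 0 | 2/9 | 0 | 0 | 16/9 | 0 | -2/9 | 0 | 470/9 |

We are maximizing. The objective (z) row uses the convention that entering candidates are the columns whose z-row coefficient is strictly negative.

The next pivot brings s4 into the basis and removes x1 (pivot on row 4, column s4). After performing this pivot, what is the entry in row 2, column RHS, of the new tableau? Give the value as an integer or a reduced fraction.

15

Pivot element is row 4, column s4: 1/9.
Normalize row 4: new (row 4, RHS) = (35/9)/(1/9) = 35.
row 2 ← row 2 − (-2/9)·(new row 4): 65/9 − (-2/9)·35 = 15.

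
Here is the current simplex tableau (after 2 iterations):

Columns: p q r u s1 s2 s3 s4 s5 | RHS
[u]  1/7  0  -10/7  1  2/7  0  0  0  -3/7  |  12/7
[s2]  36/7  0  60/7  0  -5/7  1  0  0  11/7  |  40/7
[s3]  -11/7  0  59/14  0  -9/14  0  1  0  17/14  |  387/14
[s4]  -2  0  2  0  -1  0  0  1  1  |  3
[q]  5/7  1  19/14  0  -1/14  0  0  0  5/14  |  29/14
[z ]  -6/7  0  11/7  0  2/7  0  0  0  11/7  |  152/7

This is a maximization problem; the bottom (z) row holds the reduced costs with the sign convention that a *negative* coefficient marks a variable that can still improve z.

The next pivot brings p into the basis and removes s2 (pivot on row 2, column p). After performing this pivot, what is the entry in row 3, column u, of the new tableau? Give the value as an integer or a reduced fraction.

Pivot element is row 2, column p: 36/7.
Normalize row 2: new (row 2, u) = 0/(36/7) = 0.
row 3 ← row 3 − (-11/7)·(new row 2): 0 − (-11/7)·0 = 0.

0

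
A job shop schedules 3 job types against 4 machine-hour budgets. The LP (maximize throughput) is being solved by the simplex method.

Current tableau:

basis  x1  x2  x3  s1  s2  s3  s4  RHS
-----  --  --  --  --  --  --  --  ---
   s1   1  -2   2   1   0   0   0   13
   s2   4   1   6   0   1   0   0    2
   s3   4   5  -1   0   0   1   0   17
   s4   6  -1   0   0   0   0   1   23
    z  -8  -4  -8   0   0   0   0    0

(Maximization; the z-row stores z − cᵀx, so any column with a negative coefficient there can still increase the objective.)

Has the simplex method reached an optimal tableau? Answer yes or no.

Column x1 has objective-row coefficient -8, which is negative; an improving pivot exists, so not yet optimal.

no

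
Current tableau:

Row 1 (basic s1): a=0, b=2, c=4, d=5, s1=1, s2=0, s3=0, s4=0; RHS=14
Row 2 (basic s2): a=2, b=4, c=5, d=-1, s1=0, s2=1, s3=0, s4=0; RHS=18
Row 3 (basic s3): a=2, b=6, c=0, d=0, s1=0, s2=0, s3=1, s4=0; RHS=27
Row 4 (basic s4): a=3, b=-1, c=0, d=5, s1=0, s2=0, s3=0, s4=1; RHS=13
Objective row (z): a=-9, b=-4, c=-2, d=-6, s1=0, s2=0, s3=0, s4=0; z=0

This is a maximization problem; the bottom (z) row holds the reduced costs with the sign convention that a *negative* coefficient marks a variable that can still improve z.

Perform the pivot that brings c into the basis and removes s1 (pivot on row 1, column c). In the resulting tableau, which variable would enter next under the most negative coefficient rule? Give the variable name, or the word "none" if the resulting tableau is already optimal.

Pivot element 4. New z-row = old z-row − (-2)·(row 1/4).
Updated z-row coefficients: a: -9, b: -3, c: 0, d: -7/2, s1: 1/2, s2: 0, s3: 0, s4: 0.
The most negative is -9 in column a, so a would enter next.

a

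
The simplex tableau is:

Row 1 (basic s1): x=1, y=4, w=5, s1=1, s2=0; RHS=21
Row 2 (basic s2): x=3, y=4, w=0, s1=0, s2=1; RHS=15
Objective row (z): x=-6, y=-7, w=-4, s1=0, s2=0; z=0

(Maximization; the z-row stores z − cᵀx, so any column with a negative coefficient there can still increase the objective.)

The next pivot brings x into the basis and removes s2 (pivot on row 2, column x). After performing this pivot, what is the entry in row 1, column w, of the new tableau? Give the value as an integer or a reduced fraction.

Pivot element is row 2, column x: 3.
Normalize row 2: new (row 2, w) = 0/3 = 0.
row 1 ← row 1 − 1·(new row 2): 5 − 1·0 = 5.

5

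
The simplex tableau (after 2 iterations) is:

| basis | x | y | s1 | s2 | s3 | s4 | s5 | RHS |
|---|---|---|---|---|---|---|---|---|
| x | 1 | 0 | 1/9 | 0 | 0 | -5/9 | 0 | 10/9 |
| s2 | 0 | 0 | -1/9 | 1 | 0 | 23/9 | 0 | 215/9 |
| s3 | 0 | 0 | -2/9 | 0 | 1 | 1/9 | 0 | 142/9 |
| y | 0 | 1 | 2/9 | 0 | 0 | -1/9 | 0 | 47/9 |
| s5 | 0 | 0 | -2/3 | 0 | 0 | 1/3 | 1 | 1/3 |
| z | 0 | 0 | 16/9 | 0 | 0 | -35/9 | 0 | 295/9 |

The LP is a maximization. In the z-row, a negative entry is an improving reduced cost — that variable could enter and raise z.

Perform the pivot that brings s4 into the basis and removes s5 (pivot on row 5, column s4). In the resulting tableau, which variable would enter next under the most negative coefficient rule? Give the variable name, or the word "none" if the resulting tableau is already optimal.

Pivot element 1/3. New z-row = old z-row − (-35/9)·(row 5/(1/3)).
Updated z-row coefficients: x: 0, y: 0, s1: -6, s2: 0, s3: 0, s4: 0, s5: 35/3.
The most negative is -6 in column s1, so s1 would enter next.

s1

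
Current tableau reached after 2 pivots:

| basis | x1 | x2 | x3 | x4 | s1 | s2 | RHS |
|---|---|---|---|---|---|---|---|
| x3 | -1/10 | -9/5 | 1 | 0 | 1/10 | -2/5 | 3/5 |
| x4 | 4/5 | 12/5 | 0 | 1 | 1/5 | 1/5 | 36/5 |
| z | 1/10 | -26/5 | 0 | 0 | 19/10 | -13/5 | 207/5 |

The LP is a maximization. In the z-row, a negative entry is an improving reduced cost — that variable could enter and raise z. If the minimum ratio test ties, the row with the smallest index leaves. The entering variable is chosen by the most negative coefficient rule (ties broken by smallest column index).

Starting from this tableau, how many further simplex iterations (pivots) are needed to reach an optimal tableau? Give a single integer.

2

pivot: x2 in, x4 out → z = 57
pivot: s2 in, x2 out → z = 135
No improving column remains; optimal.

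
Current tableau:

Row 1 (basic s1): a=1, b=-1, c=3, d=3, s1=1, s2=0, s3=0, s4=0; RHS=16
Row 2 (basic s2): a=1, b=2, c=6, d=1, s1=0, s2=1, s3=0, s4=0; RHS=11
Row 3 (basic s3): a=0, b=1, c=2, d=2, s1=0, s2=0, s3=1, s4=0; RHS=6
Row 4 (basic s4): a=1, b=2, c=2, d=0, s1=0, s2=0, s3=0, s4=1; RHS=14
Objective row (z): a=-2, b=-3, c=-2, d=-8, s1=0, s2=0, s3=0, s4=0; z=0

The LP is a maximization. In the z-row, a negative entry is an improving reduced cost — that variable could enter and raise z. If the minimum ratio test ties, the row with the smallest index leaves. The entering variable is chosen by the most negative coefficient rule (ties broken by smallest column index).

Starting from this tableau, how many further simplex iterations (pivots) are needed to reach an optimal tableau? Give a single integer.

3

pivot: d in, s3 out → z = 24
pivot: a in, s1 out → z = 38
pivot: b in, s2 out → z = 39
No improving column remains; optimal.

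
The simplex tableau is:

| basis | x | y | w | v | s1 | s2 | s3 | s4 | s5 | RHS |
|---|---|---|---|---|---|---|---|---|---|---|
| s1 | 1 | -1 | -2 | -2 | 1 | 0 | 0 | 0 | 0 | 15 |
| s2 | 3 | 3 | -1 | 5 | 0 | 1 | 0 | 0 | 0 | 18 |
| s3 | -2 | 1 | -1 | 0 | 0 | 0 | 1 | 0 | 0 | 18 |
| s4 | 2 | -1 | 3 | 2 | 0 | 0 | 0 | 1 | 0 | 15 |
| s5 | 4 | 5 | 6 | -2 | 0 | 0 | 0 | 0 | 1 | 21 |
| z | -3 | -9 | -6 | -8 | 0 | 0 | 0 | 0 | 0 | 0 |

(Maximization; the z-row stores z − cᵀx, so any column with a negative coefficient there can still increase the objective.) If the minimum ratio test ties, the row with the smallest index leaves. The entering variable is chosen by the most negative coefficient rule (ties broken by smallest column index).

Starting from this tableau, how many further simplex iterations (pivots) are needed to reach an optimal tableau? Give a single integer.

pivot: y in, s5 out → z = 189/5
pivot: v in, s2 out → z = 1485/31
pivot: w in, s4 out → z = 10101/167
No improving column remains; optimal.

3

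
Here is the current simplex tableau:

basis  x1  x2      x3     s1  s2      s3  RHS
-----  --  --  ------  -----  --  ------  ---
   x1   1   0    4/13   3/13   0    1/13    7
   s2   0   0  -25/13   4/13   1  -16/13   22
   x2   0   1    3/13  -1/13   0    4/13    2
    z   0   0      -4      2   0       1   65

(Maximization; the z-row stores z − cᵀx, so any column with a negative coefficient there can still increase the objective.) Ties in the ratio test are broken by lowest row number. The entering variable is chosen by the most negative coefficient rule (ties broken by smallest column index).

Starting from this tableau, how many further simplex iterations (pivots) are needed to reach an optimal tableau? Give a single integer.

pivot: x3 in, x2 out → z = 299/3
No improving column remains; optimal.

1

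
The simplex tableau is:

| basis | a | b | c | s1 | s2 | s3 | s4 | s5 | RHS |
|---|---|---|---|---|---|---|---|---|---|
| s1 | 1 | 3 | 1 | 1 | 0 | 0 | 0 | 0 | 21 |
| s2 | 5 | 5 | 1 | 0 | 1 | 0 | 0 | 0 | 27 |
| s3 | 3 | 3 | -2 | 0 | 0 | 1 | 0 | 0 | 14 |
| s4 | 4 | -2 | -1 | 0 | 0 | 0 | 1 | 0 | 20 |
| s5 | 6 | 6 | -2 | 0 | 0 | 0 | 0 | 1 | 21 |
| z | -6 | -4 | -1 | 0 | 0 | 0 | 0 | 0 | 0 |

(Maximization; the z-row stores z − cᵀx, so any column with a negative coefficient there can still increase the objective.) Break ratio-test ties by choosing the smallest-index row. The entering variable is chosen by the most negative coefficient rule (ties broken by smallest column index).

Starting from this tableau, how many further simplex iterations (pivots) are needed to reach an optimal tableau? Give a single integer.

pivot: a in, s5 out → z = 21
pivot: c in, s2 out → z = 507/16
No improving column remains; optimal.

2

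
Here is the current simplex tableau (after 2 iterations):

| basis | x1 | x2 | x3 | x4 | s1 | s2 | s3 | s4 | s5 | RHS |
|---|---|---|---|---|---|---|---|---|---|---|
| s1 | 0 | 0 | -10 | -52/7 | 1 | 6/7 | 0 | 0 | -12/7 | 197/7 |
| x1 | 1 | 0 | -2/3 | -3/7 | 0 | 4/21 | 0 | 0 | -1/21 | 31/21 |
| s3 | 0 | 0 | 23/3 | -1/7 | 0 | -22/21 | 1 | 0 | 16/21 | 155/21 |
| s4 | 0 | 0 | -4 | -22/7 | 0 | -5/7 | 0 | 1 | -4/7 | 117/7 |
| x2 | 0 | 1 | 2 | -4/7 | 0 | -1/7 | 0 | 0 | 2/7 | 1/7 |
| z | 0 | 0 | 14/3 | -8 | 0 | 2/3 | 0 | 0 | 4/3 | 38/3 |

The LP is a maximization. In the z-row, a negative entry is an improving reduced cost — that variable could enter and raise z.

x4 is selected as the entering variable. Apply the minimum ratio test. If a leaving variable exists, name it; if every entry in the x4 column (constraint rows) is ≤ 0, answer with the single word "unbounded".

unbounded

x4-column entries: row 1: -52/7, row 2: -3/7, row 3: -1/7, row 4: -22/7, row 5: -4/7. All ≤ 0, so x4 can increase without bound; the LP is unbounded in this direction.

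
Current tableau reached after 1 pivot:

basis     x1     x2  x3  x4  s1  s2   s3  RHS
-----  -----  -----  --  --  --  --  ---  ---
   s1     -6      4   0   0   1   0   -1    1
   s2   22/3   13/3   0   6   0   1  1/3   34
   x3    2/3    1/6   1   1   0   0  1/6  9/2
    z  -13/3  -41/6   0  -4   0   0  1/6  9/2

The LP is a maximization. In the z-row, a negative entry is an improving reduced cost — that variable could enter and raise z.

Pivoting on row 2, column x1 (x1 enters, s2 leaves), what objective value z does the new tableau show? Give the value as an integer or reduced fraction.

541/22

Minimum ratio for x1: 34/(22/3) = 51/11.
z changes by −(z-row coeff of x1)·ratio = −(-13/3)·(51/11) = 221/11.
New z = 9/2 + (221/11) = 541/22.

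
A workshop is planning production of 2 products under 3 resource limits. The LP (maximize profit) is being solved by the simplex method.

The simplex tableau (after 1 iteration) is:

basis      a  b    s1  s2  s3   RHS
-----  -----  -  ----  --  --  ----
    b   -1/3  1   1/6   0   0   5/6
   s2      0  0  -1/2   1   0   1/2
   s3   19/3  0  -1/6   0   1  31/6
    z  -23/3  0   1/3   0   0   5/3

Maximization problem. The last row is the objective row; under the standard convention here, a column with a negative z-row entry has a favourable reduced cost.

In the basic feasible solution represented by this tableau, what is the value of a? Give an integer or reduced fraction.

0

a is nonbasic (not in the basis column), so its value in the current BFS is 0.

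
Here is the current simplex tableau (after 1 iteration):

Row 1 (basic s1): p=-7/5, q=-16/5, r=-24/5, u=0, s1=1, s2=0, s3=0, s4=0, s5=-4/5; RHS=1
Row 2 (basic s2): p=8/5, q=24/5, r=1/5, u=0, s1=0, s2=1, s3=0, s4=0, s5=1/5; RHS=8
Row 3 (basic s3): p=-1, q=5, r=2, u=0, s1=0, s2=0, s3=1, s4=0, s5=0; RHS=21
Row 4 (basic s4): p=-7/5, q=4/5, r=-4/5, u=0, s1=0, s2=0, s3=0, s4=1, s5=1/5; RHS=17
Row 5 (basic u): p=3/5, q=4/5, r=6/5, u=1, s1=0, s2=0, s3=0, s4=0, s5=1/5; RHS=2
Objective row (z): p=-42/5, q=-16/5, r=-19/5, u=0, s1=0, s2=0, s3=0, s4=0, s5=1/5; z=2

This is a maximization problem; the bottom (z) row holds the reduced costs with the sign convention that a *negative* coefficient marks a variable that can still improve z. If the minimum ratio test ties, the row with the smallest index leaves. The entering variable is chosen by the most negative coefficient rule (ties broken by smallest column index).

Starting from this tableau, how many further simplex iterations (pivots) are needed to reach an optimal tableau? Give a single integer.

pivot: p in, u out → z = 30
No improving column remains; optimal.

1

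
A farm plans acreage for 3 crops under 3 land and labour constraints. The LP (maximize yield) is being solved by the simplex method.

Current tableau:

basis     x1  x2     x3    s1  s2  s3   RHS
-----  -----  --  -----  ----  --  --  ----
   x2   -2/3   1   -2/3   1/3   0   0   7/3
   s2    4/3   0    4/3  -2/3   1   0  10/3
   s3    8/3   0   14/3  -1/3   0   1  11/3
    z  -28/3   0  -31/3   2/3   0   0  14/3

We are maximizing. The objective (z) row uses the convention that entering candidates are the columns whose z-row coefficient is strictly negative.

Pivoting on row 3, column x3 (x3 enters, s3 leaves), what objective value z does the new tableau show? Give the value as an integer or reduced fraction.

179/14

Minimum ratio for x3: (11/3)/(14/3) = 11/14.
z changes by −(z-row coeff of x3)·ratio = −(-31/3)·(11/14) = 341/42.
New z = 14/3 + (341/42) = 179/14.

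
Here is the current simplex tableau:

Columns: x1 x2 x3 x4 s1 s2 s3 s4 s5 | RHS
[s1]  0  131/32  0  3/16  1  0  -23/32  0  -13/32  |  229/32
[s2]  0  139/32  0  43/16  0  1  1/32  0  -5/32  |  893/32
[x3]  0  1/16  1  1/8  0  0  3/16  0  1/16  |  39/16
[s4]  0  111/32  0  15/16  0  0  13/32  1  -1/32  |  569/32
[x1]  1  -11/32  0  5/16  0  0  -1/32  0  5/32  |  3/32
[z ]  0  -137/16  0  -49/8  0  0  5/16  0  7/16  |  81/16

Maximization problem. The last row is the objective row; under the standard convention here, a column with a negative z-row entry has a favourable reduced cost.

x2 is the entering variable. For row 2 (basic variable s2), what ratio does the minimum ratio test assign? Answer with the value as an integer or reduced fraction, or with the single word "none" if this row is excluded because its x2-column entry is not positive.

Ratio = RHS / (x2 entry) = (893/32) / (139/32) = 893/139.

893/139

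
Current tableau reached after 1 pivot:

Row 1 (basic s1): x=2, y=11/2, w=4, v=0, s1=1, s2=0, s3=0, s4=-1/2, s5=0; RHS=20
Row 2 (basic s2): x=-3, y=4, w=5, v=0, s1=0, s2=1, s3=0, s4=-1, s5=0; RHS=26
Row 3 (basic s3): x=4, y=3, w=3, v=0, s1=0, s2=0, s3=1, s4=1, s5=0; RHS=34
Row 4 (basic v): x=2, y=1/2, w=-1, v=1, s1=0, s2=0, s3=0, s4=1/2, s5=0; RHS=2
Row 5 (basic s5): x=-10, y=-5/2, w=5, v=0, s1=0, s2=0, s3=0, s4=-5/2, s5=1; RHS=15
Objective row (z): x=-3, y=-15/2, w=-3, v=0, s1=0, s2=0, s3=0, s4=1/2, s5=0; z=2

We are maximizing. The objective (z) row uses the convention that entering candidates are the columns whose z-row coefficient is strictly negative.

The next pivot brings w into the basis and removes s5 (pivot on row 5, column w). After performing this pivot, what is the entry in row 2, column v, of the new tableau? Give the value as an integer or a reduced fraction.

0

Pivot element is row 5, column w: 5.
Normalize row 5: new (row 5, v) = 0/5 = 0.
row 2 ← row 2 − 5·(new row 5): 0 − 5·0 = 0.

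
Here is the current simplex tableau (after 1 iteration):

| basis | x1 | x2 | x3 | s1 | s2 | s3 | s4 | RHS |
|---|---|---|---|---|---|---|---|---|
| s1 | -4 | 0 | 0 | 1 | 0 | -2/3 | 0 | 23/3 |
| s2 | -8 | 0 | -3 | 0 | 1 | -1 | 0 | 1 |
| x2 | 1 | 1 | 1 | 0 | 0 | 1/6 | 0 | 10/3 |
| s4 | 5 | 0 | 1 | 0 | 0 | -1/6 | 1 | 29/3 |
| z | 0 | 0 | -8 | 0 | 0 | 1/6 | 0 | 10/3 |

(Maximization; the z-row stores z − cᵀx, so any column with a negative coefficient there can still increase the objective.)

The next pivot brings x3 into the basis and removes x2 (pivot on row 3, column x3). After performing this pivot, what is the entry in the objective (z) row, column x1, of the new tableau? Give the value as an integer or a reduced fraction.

8

Pivot element is row 3, column x3: 1.
Normalize row 3: new (row 3, x1) = 1/1 = 1.
z-row ← z-row − (-8)·(new row 3): 0 − (-8)·1 = 8.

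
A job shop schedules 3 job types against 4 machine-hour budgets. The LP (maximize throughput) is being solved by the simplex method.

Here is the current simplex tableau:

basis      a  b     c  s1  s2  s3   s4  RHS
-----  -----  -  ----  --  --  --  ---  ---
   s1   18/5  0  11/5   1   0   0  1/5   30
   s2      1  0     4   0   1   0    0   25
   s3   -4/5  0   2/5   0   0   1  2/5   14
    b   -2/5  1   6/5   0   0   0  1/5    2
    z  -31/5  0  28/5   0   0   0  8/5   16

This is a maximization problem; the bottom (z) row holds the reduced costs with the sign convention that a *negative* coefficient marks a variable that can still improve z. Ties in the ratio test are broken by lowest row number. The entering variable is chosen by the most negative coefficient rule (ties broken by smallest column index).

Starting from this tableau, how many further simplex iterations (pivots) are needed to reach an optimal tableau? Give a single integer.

1

pivot: a in, s1 out → z = 203/3
No improving column remains; optimal.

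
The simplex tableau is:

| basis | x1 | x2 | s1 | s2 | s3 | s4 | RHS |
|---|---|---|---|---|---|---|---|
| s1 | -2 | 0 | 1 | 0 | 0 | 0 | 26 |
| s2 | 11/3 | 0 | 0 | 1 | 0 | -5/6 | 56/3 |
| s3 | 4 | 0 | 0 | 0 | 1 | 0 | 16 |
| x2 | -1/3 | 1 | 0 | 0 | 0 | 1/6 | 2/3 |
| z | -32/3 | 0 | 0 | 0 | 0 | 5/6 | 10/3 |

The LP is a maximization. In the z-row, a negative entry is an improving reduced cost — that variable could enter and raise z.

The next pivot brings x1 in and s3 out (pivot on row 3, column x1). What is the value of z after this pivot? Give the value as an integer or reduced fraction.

Minimum ratio for x1: 16/4 = 4.
z changes by −(z-row coeff of x1)·ratio = −(-32/3)·4 = 128/3.
New z = 10/3 + (128/3) = 46.

46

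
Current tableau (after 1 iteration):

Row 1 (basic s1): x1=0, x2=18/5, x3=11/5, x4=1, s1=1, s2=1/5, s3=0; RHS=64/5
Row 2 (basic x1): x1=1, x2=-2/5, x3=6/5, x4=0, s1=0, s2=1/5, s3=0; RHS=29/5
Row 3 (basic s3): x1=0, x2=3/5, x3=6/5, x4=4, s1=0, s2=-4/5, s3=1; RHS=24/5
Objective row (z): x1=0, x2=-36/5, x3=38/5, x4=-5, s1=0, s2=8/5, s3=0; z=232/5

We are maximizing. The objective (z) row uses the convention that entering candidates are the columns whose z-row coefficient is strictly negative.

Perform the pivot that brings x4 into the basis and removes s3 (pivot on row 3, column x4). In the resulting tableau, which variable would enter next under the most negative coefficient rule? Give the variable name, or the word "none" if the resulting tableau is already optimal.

Pivot element 4. New z-row = old z-row − (-5)·(row 3/4).
Updated z-row coefficients: x1: 0, x2: -129/20, x3: 91/10, x4: 0, s1: 0, s2: 3/5, s3: 5/4.
The most negative is -129/20 in column x2, so x2 would enter next.

x2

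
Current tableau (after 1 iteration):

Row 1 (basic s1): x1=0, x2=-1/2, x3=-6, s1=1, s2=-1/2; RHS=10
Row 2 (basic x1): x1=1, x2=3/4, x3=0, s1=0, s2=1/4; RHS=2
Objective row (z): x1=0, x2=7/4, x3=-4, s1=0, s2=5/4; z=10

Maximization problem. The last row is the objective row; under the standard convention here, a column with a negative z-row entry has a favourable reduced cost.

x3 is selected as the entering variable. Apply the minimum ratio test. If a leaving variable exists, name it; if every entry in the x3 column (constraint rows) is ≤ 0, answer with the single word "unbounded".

x3-column entries: row 1: -6, row 2: 0. All ≤ 0, so x3 can increase without bound; the LP is unbounded in this direction.

unbounded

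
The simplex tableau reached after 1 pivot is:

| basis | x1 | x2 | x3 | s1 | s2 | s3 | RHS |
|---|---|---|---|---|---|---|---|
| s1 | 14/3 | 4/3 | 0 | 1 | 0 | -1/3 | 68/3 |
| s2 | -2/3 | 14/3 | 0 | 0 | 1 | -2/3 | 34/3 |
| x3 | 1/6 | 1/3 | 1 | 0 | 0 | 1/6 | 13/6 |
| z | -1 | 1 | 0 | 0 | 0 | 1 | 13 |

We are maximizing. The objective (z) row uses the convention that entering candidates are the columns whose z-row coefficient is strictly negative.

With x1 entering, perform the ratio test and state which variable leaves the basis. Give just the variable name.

s1

Ratios: row 1 (s1): (68/3)/(14/3) = 34/7; row 2 (s2): entry -2/3 ≤ 0, skip; row 3 (x3): (13/6)/(1/6) = 13.
Minimum ratio 34/7 is in the s1 row, so s1 leaves.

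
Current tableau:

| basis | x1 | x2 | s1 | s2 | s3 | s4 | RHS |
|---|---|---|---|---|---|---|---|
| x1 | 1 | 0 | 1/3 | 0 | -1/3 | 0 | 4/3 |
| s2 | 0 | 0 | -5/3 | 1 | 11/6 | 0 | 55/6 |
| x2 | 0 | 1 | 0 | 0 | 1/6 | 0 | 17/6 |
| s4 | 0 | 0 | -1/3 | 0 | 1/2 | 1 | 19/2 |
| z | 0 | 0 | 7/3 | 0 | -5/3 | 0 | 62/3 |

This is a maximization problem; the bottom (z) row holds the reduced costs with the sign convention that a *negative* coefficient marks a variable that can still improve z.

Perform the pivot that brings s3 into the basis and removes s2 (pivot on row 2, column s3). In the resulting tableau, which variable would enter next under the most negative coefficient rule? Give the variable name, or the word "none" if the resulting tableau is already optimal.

none

Pivot element 11/6. New z-row = old z-row − (-5/3)·(row 2/(11/6)).
Updated z-row coefficients: x1: 0, x2: 0, s1: 9/11, s2: 10/11, s3: 0, s4: 0.
No coefficient is strictly negative; the tableau after this pivot is optimal.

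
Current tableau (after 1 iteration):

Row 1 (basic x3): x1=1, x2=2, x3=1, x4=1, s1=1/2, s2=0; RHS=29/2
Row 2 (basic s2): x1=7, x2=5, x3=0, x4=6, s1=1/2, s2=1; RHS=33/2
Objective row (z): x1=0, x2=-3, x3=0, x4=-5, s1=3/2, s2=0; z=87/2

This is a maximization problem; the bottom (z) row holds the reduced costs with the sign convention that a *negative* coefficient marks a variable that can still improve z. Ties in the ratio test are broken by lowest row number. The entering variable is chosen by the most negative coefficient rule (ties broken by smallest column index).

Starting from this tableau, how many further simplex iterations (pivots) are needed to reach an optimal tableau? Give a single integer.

pivot: x4 in, s2 out → z = 229/4
No improving column remains; optimal.

1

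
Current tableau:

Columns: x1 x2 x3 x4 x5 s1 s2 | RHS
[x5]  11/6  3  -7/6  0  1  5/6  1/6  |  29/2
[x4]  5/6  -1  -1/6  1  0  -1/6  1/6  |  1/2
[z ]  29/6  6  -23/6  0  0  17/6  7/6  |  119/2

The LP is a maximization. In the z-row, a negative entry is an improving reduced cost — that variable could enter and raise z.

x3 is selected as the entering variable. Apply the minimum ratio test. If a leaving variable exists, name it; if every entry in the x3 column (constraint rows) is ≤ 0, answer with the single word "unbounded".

x3-column entries: row 1: -7/6, row 2: -1/6. All ≤ 0, so x3 can increase without bound; the LP is unbounded in this direction.

unbounded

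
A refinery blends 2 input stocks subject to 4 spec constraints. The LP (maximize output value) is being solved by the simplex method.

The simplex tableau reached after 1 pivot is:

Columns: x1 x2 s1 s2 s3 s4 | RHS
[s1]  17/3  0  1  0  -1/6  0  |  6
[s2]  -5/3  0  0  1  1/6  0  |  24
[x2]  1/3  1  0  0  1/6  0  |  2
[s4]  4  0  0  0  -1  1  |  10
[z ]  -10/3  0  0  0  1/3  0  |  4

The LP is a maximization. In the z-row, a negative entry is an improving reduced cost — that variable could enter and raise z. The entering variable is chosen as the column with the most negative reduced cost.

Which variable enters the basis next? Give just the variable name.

x1

Objective-row coefficients: x1: -10/3, x2: 0, s1: 0, s2: 0, s3: 1/3, s4: 0.
The most negative is -10/3 in column x1, so x1 enters.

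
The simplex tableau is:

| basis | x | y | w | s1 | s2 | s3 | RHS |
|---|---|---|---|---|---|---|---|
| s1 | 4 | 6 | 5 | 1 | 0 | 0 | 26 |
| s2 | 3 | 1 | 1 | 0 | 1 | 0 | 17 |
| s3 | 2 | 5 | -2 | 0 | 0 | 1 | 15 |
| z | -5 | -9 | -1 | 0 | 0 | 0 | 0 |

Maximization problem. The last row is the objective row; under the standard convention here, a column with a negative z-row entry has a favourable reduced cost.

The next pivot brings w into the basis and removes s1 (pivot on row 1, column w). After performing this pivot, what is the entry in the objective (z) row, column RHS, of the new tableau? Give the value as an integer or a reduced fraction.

26/5

Pivot element is row 1, column w: 5.
Normalize row 1: new (row 1, RHS) = 26/5 = 26/5.
z-row ← z-row − (-1)·(new row 1): 0 − (-1)·(26/5) = 26/5.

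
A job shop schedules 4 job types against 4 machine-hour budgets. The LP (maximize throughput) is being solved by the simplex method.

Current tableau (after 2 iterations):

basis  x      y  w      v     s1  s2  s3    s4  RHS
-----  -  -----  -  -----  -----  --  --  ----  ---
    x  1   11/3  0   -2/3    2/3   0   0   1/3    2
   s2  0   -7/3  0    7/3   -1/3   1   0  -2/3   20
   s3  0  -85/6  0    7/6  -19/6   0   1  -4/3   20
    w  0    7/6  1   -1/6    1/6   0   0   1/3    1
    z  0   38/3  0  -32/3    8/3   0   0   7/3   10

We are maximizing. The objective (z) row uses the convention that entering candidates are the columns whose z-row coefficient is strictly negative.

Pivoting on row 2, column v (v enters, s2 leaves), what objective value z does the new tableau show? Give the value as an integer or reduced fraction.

710/7

Minimum ratio for v: 20/(7/3) = 60/7.
z changes by −(z-row coeff of v)·ratio = −(-32/3)·(60/7) = 640/7.
New z = 10 + (640/7) = 710/7.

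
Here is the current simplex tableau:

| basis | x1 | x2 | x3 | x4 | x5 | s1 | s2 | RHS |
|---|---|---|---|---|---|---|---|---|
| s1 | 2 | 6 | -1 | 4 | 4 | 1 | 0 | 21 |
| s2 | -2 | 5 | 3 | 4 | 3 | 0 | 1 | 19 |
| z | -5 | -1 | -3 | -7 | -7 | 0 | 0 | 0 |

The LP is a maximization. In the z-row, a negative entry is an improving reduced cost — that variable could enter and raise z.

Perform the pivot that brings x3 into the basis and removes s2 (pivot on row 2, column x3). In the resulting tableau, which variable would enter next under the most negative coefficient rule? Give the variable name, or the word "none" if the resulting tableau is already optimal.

Pivot element 3. New z-row = old z-row − (-3)·(row 2/3).
Updated z-row coefficients: x1: -7, x2: 4, x3: 0, x4: -3, x5: -4, s1: 0, s2: 1.
The most negative is -7 in column x1, so x1 would enter next.

x1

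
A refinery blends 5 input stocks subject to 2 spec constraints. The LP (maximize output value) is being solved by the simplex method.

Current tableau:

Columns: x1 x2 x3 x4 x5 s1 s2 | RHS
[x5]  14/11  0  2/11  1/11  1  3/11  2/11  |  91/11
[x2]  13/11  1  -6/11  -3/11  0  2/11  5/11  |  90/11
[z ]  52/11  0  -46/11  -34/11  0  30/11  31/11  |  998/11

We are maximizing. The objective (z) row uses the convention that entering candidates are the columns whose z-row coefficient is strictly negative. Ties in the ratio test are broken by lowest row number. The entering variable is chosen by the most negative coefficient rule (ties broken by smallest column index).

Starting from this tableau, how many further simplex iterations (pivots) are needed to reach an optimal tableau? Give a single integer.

2

pivot: x3 in, x5 out → z = 281
pivot: x4 in, x3 out → z = 372
No improving column remains; optimal.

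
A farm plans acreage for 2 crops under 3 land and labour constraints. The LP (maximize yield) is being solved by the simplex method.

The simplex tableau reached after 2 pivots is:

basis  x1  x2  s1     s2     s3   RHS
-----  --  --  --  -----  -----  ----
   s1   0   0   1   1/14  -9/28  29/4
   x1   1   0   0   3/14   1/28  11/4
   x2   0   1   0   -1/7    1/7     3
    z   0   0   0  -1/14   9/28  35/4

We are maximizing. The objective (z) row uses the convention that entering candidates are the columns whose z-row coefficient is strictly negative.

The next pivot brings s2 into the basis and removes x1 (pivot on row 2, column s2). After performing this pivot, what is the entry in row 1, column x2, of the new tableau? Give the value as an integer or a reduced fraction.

Pivot element is row 2, column s2: 3/14.
Normalize row 2: new (row 2, x2) = 0/(3/14) = 0.
row 1 ← row 1 − (1/14)·(new row 2): 0 − (1/14)·0 = 0.

0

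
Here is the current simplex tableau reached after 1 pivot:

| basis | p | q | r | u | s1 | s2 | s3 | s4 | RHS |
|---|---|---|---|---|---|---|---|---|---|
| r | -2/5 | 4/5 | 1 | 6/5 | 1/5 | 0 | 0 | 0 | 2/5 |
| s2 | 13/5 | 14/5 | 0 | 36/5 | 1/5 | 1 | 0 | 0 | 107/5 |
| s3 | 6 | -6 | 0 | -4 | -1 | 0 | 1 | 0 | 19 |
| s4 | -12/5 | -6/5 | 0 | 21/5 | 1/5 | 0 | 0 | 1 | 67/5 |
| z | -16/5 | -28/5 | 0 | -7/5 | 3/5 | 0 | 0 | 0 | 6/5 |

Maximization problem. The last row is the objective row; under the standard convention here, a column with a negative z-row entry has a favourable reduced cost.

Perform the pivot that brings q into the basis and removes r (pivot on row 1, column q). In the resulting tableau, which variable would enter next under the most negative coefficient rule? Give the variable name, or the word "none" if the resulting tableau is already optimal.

Pivot element 4/5. New z-row = old z-row − (-28/5)·(row 1/(4/5)).
Updated z-row coefficients: p: -6, q: 0, r: 7, u: 7, s1: 2, s2: 0, s3: 0, s4: 0.
The most negative is -6 in column p, so p would enter next.

p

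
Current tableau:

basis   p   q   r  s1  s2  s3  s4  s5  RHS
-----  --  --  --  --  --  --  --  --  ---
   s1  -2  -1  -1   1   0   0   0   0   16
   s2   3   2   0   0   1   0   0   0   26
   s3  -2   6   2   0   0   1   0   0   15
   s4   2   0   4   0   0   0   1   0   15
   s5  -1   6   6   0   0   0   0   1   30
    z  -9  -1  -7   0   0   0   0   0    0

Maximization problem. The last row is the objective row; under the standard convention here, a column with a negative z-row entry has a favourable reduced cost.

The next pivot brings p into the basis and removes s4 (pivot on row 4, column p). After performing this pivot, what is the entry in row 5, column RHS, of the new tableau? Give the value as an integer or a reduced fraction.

Pivot element is row 4, column p: 2.
Normalize row 4: new (row 4, RHS) = 15/2 = 15/2.
row 5 ← row 5 − (-1)·(new row 4): 30 − (-1)·(15/2) = 75/2.

75/2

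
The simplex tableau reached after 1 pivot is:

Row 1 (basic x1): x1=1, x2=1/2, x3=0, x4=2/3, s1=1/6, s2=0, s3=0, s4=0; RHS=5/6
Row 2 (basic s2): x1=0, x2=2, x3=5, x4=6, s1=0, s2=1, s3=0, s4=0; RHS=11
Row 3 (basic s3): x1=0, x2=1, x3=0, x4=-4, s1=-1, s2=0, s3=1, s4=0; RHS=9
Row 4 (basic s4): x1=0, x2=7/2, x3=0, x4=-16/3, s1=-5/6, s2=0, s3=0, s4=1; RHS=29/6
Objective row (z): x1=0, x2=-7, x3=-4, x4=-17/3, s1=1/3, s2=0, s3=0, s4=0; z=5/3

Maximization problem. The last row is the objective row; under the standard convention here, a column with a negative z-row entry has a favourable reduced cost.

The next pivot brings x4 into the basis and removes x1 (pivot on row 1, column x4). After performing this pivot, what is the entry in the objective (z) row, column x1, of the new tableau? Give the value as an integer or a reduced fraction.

Pivot element is row 1, column x4: 2/3.
Normalize row 1: new (row 1, x1) = 1/(2/3) = 3/2.
z-row ← z-row − (-17/3)·(new row 1): 0 − (-17/3)·(3/2) = 17/2.

17/2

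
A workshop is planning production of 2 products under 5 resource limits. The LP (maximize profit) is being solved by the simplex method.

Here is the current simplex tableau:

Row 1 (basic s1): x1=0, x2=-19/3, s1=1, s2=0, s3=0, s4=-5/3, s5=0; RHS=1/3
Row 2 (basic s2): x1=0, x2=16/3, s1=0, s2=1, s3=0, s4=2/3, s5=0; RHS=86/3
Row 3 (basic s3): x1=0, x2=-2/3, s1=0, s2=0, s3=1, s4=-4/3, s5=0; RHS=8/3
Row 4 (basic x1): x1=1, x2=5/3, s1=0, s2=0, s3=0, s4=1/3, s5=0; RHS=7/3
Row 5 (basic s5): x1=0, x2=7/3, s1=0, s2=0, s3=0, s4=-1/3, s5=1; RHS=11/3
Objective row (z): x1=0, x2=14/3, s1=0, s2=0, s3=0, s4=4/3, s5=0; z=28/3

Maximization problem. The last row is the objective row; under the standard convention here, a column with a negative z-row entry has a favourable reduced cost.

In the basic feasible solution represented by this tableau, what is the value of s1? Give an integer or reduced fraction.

1/3

s1 is basic (row 1); its value is the RHS of that row: 1/3.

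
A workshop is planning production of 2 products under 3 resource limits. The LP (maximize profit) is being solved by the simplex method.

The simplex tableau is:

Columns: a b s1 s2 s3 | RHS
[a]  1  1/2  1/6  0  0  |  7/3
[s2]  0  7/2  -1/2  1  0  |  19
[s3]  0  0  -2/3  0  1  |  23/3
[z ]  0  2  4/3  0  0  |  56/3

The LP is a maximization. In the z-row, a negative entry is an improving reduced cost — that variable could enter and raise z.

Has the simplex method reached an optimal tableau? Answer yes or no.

No objective-row coefficient is strictly negative, so no entering variable exists; the tableau is optimal.

yes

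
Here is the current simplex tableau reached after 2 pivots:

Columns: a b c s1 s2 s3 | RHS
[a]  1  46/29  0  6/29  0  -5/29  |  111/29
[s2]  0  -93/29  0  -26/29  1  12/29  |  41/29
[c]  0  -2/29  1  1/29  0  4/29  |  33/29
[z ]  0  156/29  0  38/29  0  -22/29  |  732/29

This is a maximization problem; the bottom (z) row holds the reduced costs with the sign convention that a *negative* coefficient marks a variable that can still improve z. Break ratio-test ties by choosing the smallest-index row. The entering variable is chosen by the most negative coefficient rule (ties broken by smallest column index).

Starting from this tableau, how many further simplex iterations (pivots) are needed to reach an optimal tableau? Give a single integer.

pivot: s3 in, s2 out → z = 167/6
pivot: b in, c out → z = 169/6
pivot: s1 in, b out → z = 57/2
No improving column remains; optimal.

3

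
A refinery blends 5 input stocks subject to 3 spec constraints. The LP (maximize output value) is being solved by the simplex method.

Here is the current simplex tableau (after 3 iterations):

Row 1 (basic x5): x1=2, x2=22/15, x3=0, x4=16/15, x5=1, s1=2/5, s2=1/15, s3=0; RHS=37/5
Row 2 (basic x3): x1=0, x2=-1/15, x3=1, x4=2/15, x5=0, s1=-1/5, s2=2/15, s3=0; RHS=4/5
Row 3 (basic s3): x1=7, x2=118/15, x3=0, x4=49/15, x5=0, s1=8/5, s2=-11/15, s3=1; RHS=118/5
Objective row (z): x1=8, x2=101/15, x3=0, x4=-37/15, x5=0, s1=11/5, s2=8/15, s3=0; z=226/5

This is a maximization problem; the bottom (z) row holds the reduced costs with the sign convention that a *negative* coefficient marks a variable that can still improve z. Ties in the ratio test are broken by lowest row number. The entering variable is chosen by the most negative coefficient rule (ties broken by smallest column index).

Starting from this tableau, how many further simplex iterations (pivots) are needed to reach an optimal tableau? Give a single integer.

2

pivot: x4 in, x3 out → z = 60
pivot: s1 in, x5 out → z = 243/4
No improving column remains; optimal.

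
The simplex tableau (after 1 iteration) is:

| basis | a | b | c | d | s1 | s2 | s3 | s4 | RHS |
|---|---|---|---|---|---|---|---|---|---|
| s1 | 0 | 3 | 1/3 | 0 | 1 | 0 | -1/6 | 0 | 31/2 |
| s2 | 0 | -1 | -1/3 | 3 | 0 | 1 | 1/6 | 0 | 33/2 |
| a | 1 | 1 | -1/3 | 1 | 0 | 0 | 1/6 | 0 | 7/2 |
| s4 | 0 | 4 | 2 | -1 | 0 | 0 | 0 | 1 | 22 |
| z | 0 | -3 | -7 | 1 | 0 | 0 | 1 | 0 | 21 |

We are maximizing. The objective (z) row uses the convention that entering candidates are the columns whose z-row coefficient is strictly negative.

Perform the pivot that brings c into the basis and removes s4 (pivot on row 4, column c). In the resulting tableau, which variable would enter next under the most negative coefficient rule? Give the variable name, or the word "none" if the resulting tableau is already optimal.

d

Pivot element 2. New z-row = old z-row − (-7)·(row 4/2).
Updated z-row coefficients: a: 0, b: 11, c: 0, d: -5/2, s1: 0, s2: 0, s3: 1, s4: 7/2.
The most negative is -5/2 in column d, so d would enter next.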